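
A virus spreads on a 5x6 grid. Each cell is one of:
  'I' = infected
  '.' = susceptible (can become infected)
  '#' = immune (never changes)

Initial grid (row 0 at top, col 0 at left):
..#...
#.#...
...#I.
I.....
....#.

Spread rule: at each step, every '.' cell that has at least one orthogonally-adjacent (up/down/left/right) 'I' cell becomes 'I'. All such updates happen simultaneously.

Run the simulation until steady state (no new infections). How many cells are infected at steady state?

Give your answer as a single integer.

Answer: 25

Derivation:
Step 0 (initial): 2 infected
Step 1: +6 new -> 8 infected
Step 2: +8 new -> 16 infected
Step 3: +7 new -> 23 infected
Step 4: +1 new -> 24 infected
Step 5: +1 new -> 25 infected
Step 6: +0 new -> 25 infected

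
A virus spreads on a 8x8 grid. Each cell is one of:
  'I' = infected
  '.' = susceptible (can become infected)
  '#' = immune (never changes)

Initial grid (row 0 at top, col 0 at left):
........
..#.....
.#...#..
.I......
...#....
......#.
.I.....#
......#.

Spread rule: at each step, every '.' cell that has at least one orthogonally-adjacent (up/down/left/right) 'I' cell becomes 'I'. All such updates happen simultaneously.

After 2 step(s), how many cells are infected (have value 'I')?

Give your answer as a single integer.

Answer: 19

Derivation:
Step 0 (initial): 2 infected
Step 1: +7 new -> 9 infected
Step 2: +10 new -> 19 infected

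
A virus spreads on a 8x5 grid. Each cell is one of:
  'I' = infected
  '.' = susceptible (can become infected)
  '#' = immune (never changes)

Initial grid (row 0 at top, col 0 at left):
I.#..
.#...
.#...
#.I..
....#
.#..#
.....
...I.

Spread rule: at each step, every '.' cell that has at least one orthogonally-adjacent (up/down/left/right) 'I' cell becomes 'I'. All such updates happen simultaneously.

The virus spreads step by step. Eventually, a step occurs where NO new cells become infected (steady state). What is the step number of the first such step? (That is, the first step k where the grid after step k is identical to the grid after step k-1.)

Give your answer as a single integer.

Answer: 6

Derivation:
Step 0 (initial): 3 infected
Step 1: +9 new -> 12 infected
Step 2: +11 new -> 23 infected
Step 3: +5 new -> 28 infected
Step 4: +4 new -> 32 infected
Step 5: +1 new -> 33 infected
Step 6: +0 new -> 33 infected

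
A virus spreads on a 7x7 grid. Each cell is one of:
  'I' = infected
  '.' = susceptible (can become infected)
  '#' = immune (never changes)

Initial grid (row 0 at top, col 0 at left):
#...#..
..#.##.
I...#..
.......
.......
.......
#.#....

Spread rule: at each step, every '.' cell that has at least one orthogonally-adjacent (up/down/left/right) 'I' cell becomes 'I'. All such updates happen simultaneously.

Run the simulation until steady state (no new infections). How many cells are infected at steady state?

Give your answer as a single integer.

Step 0 (initial): 1 infected
Step 1: +3 new -> 4 infected
Step 2: +4 new -> 8 infected
Step 3: +5 new -> 13 infected
Step 4: +5 new -> 18 infected
Step 5: +5 new -> 23 infected
Step 6: +3 new -> 26 infected
Step 7: +5 new -> 31 infected
Step 8: +4 new -> 35 infected
Step 9: +3 new -> 38 infected
Step 10: +2 new -> 40 infected
Step 11: +1 new -> 41 infected
Step 12: +0 new -> 41 infected

Answer: 41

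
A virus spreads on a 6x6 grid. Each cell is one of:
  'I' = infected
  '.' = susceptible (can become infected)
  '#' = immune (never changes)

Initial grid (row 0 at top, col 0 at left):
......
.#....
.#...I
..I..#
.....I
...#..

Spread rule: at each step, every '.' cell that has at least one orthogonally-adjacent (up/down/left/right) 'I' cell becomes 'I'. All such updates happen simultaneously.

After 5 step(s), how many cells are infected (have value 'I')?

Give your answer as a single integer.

Step 0 (initial): 3 infected
Step 1: +8 new -> 11 infected
Step 2: +10 new -> 21 infected
Step 3: +6 new -> 27 infected
Step 4: +4 new -> 31 infected
Step 5: +1 new -> 32 infected

Answer: 32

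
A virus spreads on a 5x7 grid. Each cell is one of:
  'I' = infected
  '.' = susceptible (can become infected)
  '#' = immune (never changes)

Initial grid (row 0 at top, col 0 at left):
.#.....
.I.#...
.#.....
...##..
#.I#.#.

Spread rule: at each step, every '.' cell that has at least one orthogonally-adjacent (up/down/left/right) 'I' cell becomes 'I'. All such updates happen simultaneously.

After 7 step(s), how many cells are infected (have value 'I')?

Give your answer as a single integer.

Answer: 25

Derivation:
Step 0 (initial): 2 infected
Step 1: +4 new -> 6 infected
Step 2: +5 new -> 11 infected
Step 3: +3 new -> 14 infected
Step 4: +2 new -> 16 infected
Step 5: +3 new -> 19 infected
Step 6: +4 new -> 23 infected
Step 7: +2 new -> 25 infected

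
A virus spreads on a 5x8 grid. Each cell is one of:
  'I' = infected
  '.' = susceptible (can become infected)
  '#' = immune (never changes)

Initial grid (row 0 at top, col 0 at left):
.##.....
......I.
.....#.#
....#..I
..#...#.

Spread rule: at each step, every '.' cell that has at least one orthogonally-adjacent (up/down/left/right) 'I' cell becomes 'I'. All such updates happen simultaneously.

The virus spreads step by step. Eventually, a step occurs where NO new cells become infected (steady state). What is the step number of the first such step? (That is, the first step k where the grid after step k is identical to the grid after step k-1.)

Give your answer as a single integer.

Step 0 (initial): 2 infected
Step 1: +6 new -> 8 infected
Step 2: +4 new -> 12 infected
Step 3: +4 new -> 16 infected
Step 4: +4 new -> 20 infected
Step 5: +4 new -> 24 infected
Step 6: +3 new -> 27 infected
Step 7: +3 new -> 30 infected
Step 8: +2 new -> 32 infected
Step 9: +1 new -> 33 infected
Step 10: +0 new -> 33 infected

Answer: 10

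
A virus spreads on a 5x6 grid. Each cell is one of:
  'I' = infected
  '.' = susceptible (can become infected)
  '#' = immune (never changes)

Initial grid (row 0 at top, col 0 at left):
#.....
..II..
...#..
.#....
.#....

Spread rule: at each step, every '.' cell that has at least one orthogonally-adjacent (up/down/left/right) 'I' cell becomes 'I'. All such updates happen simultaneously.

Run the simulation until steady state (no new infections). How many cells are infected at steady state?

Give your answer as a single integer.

Answer: 26

Derivation:
Step 0 (initial): 2 infected
Step 1: +5 new -> 7 infected
Step 2: +7 new -> 14 infected
Step 3: +6 new -> 20 infected
Step 4: +4 new -> 24 infected
Step 5: +2 new -> 26 infected
Step 6: +0 new -> 26 infected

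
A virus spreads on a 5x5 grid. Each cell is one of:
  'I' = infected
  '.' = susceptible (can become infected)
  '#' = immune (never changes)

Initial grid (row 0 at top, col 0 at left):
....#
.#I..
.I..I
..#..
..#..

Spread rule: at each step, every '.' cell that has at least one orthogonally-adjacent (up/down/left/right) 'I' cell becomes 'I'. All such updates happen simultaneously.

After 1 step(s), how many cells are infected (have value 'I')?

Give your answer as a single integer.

Step 0 (initial): 3 infected
Step 1: +8 new -> 11 infected

Answer: 11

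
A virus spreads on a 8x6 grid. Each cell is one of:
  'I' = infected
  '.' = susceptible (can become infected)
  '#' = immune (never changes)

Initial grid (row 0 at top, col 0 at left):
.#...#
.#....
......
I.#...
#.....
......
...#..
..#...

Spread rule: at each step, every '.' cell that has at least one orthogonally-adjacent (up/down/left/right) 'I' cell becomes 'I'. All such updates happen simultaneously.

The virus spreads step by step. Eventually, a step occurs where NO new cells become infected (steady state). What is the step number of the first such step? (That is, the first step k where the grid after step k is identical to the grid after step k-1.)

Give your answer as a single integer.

Step 0 (initial): 1 infected
Step 1: +2 new -> 3 infected
Step 2: +3 new -> 6 infected
Step 3: +4 new -> 10 infected
Step 4: +6 new -> 16 infected
Step 5: +9 new -> 25 infected
Step 6: +7 new -> 32 infected
Step 7: +5 new -> 37 infected
Step 8: +2 new -> 39 infected
Step 9: +2 new -> 41 infected
Step 10: +0 new -> 41 infected

Answer: 10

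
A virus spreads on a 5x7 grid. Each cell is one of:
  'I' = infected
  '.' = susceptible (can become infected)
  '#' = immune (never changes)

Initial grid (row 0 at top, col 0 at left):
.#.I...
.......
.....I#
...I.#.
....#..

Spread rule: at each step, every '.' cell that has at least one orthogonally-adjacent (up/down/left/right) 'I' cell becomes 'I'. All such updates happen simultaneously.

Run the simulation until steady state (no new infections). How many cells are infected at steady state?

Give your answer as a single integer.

Step 0 (initial): 3 infected
Step 1: +9 new -> 12 infected
Step 2: +7 new -> 19 infected
Step 3: +5 new -> 24 infected
Step 4: +3 new -> 27 infected
Step 5: +1 new -> 28 infected
Step 6: +0 new -> 28 infected

Answer: 28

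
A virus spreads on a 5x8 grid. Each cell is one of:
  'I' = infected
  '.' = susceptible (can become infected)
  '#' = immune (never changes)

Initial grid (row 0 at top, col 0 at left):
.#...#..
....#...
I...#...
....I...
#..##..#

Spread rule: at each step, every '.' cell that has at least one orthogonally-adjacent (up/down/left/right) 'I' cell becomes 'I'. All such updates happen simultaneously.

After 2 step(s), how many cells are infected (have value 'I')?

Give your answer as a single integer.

Step 0 (initial): 2 infected
Step 1: +5 new -> 7 infected
Step 2: +9 new -> 16 infected

Answer: 16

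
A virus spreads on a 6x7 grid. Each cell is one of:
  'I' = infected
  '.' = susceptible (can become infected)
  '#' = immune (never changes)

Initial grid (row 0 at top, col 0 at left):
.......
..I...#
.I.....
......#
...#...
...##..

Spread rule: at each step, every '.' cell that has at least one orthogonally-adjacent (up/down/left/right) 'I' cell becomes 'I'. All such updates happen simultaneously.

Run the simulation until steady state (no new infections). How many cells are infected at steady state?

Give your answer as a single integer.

Answer: 37

Derivation:
Step 0 (initial): 2 infected
Step 1: +6 new -> 8 infected
Step 2: +8 new -> 16 infected
Step 3: +8 new -> 24 infected
Step 4: +5 new -> 29 infected
Step 5: +4 new -> 33 infected
Step 6: +1 new -> 34 infected
Step 7: +2 new -> 36 infected
Step 8: +1 new -> 37 infected
Step 9: +0 new -> 37 infected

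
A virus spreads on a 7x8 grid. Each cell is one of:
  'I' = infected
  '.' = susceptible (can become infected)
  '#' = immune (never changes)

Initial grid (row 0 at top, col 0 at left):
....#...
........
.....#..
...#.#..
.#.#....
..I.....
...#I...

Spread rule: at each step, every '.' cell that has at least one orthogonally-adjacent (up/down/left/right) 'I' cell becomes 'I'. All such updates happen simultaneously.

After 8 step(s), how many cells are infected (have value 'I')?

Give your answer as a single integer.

Step 0 (initial): 2 infected
Step 1: +6 new -> 8 infected
Step 2: +6 new -> 14 infected
Step 3: +8 new -> 22 infected
Step 4: +7 new -> 29 infected
Step 5: +7 new -> 36 infected
Step 6: +6 new -> 42 infected
Step 7: +4 new -> 46 infected
Step 8: +2 new -> 48 infected

Answer: 48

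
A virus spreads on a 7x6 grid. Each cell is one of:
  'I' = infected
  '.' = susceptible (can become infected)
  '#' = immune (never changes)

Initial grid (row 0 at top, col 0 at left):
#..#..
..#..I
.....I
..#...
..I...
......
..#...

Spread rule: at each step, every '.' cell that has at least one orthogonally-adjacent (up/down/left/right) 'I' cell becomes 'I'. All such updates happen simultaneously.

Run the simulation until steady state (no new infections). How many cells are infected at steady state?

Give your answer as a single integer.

Step 0 (initial): 3 infected
Step 1: +7 new -> 10 infected
Step 2: +11 new -> 21 infected
Step 3: +8 new -> 29 infected
Step 4: +5 new -> 34 infected
Step 5: +2 new -> 36 infected
Step 6: +1 new -> 37 infected
Step 7: +0 new -> 37 infected

Answer: 37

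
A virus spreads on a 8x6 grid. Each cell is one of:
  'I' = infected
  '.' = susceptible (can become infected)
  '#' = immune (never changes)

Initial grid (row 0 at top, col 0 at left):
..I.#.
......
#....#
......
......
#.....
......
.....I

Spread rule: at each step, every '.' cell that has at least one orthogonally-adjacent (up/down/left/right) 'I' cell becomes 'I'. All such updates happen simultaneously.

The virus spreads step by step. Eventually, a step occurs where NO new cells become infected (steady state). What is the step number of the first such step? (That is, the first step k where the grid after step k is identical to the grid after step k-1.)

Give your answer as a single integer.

Answer: 7

Derivation:
Step 0 (initial): 2 infected
Step 1: +5 new -> 7 infected
Step 2: +7 new -> 14 infected
Step 3: +9 new -> 23 infected
Step 4: +10 new -> 33 infected
Step 5: +8 new -> 41 infected
Step 6: +3 new -> 44 infected
Step 7: +0 new -> 44 infected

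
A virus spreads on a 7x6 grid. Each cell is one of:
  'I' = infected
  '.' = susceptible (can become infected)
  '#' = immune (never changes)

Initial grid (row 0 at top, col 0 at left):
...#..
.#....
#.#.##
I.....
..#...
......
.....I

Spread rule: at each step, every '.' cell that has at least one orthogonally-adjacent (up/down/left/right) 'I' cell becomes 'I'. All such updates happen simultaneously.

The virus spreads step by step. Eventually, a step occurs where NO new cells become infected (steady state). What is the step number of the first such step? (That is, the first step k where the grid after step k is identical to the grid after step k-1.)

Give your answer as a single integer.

Step 0 (initial): 2 infected
Step 1: +4 new -> 6 infected
Step 2: +7 new -> 13 infected
Step 3: +7 new -> 20 infected
Step 4: +5 new -> 25 infected
Step 5: +1 new -> 26 infected
Step 6: +2 new -> 28 infected
Step 7: +3 new -> 31 infected
Step 8: +2 new -> 33 infected
Step 9: +1 new -> 34 infected
Step 10: +1 new -> 35 infected
Step 11: +0 new -> 35 infected

Answer: 11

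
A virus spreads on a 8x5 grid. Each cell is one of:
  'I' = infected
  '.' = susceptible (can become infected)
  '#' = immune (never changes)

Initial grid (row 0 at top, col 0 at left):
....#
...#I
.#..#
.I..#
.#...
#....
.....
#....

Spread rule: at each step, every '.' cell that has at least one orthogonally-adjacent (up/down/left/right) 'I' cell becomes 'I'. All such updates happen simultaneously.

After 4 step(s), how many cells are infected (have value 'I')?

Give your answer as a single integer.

Answer: 21

Derivation:
Step 0 (initial): 2 infected
Step 1: +2 new -> 4 infected
Step 2: +5 new -> 9 infected
Step 3: +5 new -> 14 infected
Step 4: +7 new -> 21 infected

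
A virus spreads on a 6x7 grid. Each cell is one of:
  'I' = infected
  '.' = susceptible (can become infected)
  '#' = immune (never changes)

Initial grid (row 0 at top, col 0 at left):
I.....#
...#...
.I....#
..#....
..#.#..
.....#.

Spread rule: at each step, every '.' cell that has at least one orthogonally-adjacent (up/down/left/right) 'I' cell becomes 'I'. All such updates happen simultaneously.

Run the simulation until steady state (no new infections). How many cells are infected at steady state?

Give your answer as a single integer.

Step 0 (initial): 2 infected
Step 1: +6 new -> 8 infected
Step 2: +5 new -> 13 infected
Step 3: +5 new -> 18 infected
Step 4: +7 new -> 25 infected
Step 5: +4 new -> 29 infected
Step 6: +4 new -> 33 infected
Step 7: +1 new -> 34 infected
Step 8: +1 new -> 35 infected
Step 9: +0 new -> 35 infected

Answer: 35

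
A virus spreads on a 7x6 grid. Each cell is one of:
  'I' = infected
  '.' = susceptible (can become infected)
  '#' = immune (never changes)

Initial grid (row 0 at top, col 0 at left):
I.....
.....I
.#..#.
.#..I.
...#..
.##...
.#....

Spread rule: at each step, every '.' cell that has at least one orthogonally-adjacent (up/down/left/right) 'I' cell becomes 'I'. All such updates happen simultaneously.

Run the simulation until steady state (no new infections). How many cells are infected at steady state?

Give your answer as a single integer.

Step 0 (initial): 3 infected
Step 1: +8 new -> 11 infected
Step 2: +9 new -> 20 infected
Step 3: +8 new -> 28 infected
Step 4: +4 new -> 32 infected
Step 5: +2 new -> 34 infected
Step 6: +1 new -> 35 infected
Step 7: +0 new -> 35 infected

Answer: 35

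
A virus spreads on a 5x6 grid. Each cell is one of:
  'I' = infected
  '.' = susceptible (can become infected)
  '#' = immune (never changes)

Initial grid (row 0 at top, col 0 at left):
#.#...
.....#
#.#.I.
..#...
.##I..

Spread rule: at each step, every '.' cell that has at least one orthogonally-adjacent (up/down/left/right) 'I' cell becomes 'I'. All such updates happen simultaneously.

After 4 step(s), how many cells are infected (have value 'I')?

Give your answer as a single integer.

Step 0 (initial): 2 infected
Step 1: +6 new -> 8 infected
Step 2: +4 new -> 12 infected
Step 3: +3 new -> 15 infected
Step 4: +1 new -> 16 infected

Answer: 16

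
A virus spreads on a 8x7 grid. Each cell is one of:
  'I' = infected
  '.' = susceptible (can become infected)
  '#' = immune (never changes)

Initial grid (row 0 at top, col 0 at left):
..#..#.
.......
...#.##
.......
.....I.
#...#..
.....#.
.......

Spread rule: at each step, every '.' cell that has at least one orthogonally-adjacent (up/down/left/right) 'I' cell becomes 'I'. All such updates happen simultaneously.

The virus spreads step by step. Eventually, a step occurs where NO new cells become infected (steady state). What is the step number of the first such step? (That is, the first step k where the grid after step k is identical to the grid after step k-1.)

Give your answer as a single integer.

Answer: 10

Derivation:
Step 0 (initial): 1 infected
Step 1: +4 new -> 5 infected
Step 2: +4 new -> 9 infected
Step 3: +5 new -> 14 infected
Step 4: +6 new -> 20 infected
Step 5: +11 new -> 31 infected
Step 6: +8 new -> 39 infected
Step 7: +5 new -> 44 infected
Step 8: +3 new -> 47 infected
Step 9: +1 new -> 48 infected
Step 10: +0 new -> 48 infected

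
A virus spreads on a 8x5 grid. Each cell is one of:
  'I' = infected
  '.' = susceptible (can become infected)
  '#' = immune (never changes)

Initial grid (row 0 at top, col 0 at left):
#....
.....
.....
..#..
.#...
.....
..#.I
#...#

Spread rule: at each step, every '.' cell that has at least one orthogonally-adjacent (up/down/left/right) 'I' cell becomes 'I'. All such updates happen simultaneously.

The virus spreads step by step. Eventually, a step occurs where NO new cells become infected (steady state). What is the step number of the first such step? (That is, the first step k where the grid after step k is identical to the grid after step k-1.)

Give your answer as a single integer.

Step 0 (initial): 1 infected
Step 1: +2 new -> 3 infected
Step 2: +3 new -> 6 infected
Step 3: +4 new -> 10 infected
Step 4: +5 new -> 15 infected
Step 5: +4 new -> 19 infected
Step 6: +5 new -> 24 infected
Step 7: +4 new -> 28 infected
Step 8: +4 new -> 32 infected
Step 9: +2 new -> 34 infected
Step 10: +0 new -> 34 infected

Answer: 10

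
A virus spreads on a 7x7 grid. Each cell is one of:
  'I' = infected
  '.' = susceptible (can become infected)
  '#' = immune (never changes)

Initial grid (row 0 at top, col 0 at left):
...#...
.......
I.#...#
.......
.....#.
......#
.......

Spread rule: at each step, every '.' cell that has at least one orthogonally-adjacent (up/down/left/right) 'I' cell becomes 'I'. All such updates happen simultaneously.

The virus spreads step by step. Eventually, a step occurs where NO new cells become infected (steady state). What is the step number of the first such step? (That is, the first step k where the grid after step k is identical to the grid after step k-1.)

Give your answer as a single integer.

Answer: 11

Derivation:
Step 0 (initial): 1 infected
Step 1: +3 new -> 4 infected
Step 2: +4 new -> 8 infected
Step 3: +5 new -> 13 infected
Step 4: +6 new -> 19 infected
Step 5: +6 new -> 25 infected
Step 6: +7 new -> 32 infected
Step 7: +6 new -> 38 infected
Step 8: +4 new -> 42 infected
Step 9: +1 new -> 43 infected
Step 10: +1 new -> 44 infected
Step 11: +0 new -> 44 infected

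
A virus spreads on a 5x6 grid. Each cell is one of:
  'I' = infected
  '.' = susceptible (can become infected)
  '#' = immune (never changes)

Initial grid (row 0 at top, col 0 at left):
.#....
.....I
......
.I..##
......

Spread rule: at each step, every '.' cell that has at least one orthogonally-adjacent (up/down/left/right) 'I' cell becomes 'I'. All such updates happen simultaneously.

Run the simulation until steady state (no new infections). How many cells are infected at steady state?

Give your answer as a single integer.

Step 0 (initial): 2 infected
Step 1: +7 new -> 9 infected
Step 2: +9 new -> 18 infected
Step 3: +5 new -> 23 infected
Step 4: +3 new -> 26 infected
Step 5: +1 new -> 27 infected
Step 6: +0 new -> 27 infected

Answer: 27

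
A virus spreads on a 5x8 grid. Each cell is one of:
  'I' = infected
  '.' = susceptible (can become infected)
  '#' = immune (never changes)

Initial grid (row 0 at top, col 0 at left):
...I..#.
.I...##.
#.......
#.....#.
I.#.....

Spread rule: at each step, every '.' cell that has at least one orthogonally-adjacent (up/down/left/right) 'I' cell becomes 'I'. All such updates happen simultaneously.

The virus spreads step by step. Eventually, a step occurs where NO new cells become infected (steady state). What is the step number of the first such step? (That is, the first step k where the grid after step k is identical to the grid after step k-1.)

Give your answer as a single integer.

Step 0 (initial): 3 infected
Step 1: +8 new -> 11 infected
Step 2: +6 new -> 17 infected
Step 3: +3 new -> 20 infected
Step 4: +3 new -> 23 infected
Step 5: +3 new -> 26 infected
Step 6: +2 new -> 28 infected
Step 7: +3 new -> 31 infected
Step 8: +2 new -> 33 infected
Step 9: +0 new -> 33 infected

Answer: 9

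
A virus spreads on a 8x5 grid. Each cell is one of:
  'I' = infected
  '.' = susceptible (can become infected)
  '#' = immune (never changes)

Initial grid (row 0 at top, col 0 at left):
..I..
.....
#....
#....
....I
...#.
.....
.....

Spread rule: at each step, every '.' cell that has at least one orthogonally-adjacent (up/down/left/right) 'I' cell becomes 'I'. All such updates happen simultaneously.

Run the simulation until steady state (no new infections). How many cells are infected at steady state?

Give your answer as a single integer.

Answer: 37

Derivation:
Step 0 (initial): 2 infected
Step 1: +6 new -> 8 infected
Step 2: +9 new -> 17 infected
Step 3: +9 new -> 26 infected
Step 4: +5 new -> 31 infected
Step 5: +3 new -> 34 infected
Step 6: +2 new -> 36 infected
Step 7: +1 new -> 37 infected
Step 8: +0 new -> 37 infected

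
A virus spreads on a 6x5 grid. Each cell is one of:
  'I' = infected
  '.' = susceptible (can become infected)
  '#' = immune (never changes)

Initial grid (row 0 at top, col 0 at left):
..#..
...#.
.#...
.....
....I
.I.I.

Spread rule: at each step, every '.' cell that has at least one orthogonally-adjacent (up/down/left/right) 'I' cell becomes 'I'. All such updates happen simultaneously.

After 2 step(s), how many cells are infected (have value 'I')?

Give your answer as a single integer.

Answer: 14

Derivation:
Step 0 (initial): 3 infected
Step 1: +6 new -> 9 infected
Step 2: +5 new -> 14 infected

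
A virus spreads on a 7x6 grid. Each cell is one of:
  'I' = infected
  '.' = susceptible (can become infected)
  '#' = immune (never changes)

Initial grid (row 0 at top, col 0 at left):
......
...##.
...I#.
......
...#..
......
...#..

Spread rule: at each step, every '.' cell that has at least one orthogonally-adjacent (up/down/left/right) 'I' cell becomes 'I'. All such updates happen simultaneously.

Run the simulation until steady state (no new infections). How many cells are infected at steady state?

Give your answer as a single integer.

Answer: 37

Derivation:
Step 0 (initial): 1 infected
Step 1: +2 new -> 3 infected
Step 2: +4 new -> 7 infected
Step 3: +7 new -> 14 infected
Step 4: +9 new -> 23 infected
Step 5: +9 new -> 32 infected
Step 6: +4 new -> 36 infected
Step 7: +1 new -> 37 infected
Step 8: +0 new -> 37 infected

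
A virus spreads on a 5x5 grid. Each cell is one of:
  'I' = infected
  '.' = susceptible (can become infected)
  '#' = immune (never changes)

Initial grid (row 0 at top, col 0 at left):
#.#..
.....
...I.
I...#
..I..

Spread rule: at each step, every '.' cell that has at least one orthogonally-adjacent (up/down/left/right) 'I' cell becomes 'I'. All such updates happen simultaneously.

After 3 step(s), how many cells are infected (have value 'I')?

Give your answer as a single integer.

Step 0 (initial): 3 infected
Step 1: +10 new -> 13 infected
Step 2: +6 new -> 19 infected
Step 3: +2 new -> 21 infected

Answer: 21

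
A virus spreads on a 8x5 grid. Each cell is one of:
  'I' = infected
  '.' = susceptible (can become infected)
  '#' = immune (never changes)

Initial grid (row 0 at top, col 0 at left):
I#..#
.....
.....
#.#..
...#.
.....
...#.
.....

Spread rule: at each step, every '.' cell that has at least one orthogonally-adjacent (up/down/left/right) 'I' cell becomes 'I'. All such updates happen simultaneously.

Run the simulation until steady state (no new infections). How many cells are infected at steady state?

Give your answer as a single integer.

Answer: 34

Derivation:
Step 0 (initial): 1 infected
Step 1: +1 new -> 2 infected
Step 2: +2 new -> 4 infected
Step 3: +2 new -> 6 infected
Step 4: +4 new -> 10 infected
Step 5: +4 new -> 14 infected
Step 6: +5 new -> 19 infected
Step 7: +4 new -> 23 infected
Step 8: +5 new -> 28 infected
Step 9: +3 new -> 31 infected
Step 10: +2 new -> 33 infected
Step 11: +1 new -> 34 infected
Step 12: +0 new -> 34 infected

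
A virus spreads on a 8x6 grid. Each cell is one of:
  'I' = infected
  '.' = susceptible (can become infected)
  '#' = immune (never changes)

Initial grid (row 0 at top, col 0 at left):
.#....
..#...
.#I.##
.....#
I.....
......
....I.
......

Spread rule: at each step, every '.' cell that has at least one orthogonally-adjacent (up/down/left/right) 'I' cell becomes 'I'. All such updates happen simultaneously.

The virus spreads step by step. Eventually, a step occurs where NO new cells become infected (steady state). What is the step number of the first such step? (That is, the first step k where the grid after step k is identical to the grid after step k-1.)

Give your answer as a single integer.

Answer: 6

Derivation:
Step 0 (initial): 3 infected
Step 1: +9 new -> 12 infected
Step 2: +13 new -> 25 infected
Step 3: +10 new -> 35 infected
Step 4: +6 new -> 41 infected
Step 5: +1 new -> 42 infected
Step 6: +0 new -> 42 infected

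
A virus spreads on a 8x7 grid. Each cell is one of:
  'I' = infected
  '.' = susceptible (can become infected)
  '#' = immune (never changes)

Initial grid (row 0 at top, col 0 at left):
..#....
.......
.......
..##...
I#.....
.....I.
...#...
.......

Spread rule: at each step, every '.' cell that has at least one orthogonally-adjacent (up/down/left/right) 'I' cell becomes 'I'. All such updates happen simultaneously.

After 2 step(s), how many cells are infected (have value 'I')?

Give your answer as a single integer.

Step 0 (initial): 2 infected
Step 1: +6 new -> 8 infected
Step 2: +11 new -> 19 infected

Answer: 19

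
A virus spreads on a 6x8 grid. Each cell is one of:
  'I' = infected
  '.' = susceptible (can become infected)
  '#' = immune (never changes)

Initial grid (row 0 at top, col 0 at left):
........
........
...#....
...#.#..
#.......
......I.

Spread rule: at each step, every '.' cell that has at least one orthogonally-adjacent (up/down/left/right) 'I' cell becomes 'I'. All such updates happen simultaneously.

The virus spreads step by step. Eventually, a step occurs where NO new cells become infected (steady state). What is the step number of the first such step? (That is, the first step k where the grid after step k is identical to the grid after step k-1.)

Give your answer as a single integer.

Answer: 12

Derivation:
Step 0 (initial): 1 infected
Step 1: +3 new -> 4 infected
Step 2: +4 new -> 8 infected
Step 3: +4 new -> 12 infected
Step 4: +6 new -> 18 infected
Step 5: +6 new -> 24 infected
Step 6: +6 new -> 30 infected
Step 7: +4 new -> 34 infected
Step 8: +4 new -> 38 infected
Step 9: +3 new -> 41 infected
Step 10: +2 new -> 43 infected
Step 11: +1 new -> 44 infected
Step 12: +0 new -> 44 infected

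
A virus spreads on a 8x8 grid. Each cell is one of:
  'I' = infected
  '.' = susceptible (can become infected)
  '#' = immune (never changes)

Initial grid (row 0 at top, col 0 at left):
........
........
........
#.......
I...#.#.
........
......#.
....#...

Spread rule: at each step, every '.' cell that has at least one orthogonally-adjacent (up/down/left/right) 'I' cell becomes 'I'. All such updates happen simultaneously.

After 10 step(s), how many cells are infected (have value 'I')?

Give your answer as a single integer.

Answer: 58

Derivation:
Step 0 (initial): 1 infected
Step 1: +2 new -> 3 infected
Step 2: +4 new -> 7 infected
Step 3: +6 new -> 13 infected
Step 4: +7 new -> 20 infected
Step 5: +8 new -> 28 infected
Step 6: +8 new -> 36 infected
Step 7: +7 new -> 43 infected
Step 8: +6 new -> 49 infected
Step 9: +6 new -> 55 infected
Step 10: +3 new -> 58 infected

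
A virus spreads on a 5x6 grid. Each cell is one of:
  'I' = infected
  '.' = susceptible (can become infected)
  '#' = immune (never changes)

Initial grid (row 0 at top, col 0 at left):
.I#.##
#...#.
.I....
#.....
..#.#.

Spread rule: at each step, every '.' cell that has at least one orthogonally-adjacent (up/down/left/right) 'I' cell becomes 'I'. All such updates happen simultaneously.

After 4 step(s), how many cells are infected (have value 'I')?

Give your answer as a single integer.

Answer: 19

Derivation:
Step 0 (initial): 2 infected
Step 1: +5 new -> 7 infected
Step 2: +4 new -> 11 infected
Step 3: +4 new -> 15 infected
Step 4: +4 new -> 19 infected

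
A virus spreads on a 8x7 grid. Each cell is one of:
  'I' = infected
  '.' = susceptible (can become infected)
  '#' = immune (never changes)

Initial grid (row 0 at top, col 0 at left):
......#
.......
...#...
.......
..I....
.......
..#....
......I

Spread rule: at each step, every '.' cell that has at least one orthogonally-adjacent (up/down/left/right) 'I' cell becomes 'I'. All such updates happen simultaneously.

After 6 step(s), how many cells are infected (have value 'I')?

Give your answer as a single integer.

Step 0 (initial): 2 infected
Step 1: +6 new -> 8 infected
Step 2: +10 new -> 18 infected
Step 3: +13 new -> 31 infected
Step 4: +10 new -> 41 infected
Step 5: +7 new -> 48 infected
Step 6: +4 new -> 52 infected

Answer: 52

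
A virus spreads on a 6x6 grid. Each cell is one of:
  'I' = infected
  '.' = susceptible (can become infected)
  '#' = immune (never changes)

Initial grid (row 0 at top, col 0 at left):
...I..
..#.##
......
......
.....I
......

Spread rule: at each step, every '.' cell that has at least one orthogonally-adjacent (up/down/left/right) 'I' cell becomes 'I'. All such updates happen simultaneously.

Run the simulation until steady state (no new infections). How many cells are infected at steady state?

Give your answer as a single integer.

Answer: 33

Derivation:
Step 0 (initial): 2 infected
Step 1: +6 new -> 8 infected
Step 2: +7 new -> 15 infected
Step 3: +7 new -> 22 infected
Step 4: +5 new -> 27 infected
Step 5: +4 new -> 31 infected
Step 6: +2 new -> 33 infected
Step 7: +0 new -> 33 infected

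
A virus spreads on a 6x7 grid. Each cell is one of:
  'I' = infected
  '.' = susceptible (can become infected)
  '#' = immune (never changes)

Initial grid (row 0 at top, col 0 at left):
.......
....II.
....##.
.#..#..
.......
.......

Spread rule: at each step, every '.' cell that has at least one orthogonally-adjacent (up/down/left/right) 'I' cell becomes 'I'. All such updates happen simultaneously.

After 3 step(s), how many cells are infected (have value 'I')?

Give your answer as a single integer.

Answer: 16

Derivation:
Step 0 (initial): 2 infected
Step 1: +4 new -> 6 infected
Step 2: +5 new -> 11 infected
Step 3: +5 new -> 16 infected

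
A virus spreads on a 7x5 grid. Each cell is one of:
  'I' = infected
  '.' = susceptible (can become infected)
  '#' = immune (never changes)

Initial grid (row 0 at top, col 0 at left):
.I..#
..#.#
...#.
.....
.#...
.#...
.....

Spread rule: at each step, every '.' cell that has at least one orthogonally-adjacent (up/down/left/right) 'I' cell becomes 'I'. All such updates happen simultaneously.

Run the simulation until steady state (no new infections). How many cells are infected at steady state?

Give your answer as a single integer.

Answer: 29

Derivation:
Step 0 (initial): 1 infected
Step 1: +3 new -> 4 infected
Step 2: +3 new -> 7 infected
Step 3: +4 new -> 11 infected
Step 4: +2 new -> 13 infected
Step 5: +3 new -> 16 infected
Step 6: +4 new -> 20 infected
Step 7: +5 new -> 25 infected
Step 8: +3 new -> 28 infected
Step 9: +1 new -> 29 infected
Step 10: +0 new -> 29 infected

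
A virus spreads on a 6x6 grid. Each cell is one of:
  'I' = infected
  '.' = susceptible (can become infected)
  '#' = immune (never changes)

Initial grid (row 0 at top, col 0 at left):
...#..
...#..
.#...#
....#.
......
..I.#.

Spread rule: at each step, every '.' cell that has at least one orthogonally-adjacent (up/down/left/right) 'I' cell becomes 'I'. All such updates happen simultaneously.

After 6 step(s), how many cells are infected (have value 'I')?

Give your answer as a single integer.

Step 0 (initial): 1 infected
Step 1: +3 new -> 4 infected
Step 2: +4 new -> 8 infected
Step 3: +5 new -> 13 infected
Step 4: +4 new -> 17 infected
Step 5: +6 new -> 23 infected
Step 6: +3 new -> 26 infected

Answer: 26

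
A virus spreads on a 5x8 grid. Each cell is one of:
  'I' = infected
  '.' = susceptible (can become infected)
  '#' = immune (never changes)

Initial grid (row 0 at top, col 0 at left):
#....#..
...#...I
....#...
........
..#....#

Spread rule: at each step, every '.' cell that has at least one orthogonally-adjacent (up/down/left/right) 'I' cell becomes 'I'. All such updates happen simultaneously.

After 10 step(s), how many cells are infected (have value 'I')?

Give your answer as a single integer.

Step 0 (initial): 1 infected
Step 1: +3 new -> 4 infected
Step 2: +4 new -> 8 infected
Step 3: +3 new -> 11 infected
Step 4: +3 new -> 14 infected
Step 5: +3 new -> 17 infected
Step 6: +3 new -> 20 infected
Step 7: +5 new -> 25 infected
Step 8: +3 new -> 28 infected
Step 9: +4 new -> 32 infected
Step 10: +2 new -> 34 infected

Answer: 34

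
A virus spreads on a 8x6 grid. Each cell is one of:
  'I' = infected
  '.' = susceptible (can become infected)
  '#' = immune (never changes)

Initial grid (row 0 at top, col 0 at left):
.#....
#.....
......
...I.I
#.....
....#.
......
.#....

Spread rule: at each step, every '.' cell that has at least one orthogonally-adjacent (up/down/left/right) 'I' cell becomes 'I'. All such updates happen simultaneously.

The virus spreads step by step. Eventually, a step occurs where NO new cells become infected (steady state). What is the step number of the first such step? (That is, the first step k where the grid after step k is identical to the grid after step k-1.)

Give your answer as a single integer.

Step 0 (initial): 2 infected
Step 1: +6 new -> 8 infected
Step 2: +9 new -> 17 infected
Step 3: +10 new -> 27 infected
Step 4: +9 new -> 36 infected
Step 5: +4 new -> 40 infected
Step 6: +1 new -> 41 infected
Step 7: +1 new -> 42 infected
Step 8: +0 new -> 42 infected

Answer: 8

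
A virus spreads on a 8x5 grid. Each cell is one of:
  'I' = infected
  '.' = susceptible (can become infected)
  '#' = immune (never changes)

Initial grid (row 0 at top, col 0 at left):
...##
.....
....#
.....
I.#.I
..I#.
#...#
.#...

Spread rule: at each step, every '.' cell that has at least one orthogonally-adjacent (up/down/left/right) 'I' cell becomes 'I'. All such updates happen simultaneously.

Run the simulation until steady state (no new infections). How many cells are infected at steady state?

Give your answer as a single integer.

Answer: 31

Derivation:
Step 0 (initial): 3 infected
Step 1: +8 new -> 11 infected
Step 2: +6 new -> 17 infected
Step 3: +5 new -> 22 infected
Step 4: +5 new -> 27 infected
Step 5: +3 new -> 30 infected
Step 6: +1 new -> 31 infected
Step 7: +0 new -> 31 infected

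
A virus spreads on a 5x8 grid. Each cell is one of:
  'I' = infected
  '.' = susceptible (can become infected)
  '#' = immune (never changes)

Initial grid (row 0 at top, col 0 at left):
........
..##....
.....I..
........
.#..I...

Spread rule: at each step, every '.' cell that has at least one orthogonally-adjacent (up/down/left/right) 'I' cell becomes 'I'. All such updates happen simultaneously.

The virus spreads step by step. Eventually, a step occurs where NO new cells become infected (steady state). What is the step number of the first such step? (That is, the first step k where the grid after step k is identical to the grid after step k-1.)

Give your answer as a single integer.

Step 0 (initial): 2 infected
Step 1: +7 new -> 9 infected
Step 2: +9 new -> 18 infected
Step 3: +7 new -> 25 infected
Step 4: +4 new -> 29 infected
Step 5: +4 new -> 33 infected
Step 6: +3 new -> 36 infected
Step 7: +1 new -> 37 infected
Step 8: +0 new -> 37 infected

Answer: 8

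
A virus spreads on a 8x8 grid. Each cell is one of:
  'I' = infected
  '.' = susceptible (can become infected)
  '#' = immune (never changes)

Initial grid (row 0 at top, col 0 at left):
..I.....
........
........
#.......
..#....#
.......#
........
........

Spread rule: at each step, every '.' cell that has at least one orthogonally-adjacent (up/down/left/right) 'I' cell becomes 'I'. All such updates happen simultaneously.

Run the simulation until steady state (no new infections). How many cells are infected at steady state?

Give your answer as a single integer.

Step 0 (initial): 1 infected
Step 1: +3 new -> 4 infected
Step 2: +5 new -> 9 infected
Step 3: +6 new -> 15 infected
Step 4: +6 new -> 21 infected
Step 5: +6 new -> 27 infected
Step 6: +7 new -> 34 infected
Step 7: +8 new -> 42 infected
Step 8: +8 new -> 50 infected
Step 9: +5 new -> 55 infected
Step 10: +2 new -> 57 infected
Step 11: +2 new -> 59 infected
Step 12: +1 new -> 60 infected
Step 13: +0 new -> 60 infected

Answer: 60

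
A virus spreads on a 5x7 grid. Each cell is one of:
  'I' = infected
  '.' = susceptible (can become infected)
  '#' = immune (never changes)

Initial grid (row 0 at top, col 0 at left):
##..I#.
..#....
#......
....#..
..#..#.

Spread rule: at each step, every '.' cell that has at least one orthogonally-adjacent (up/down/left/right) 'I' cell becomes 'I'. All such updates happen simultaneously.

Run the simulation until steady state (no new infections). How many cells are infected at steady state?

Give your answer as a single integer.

Step 0 (initial): 1 infected
Step 1: +2 new -> 3 infected
Step 2: +4 new -> 7 infected
Step 3: +3 new -> 10 infected
Step 4: +5 new -> 15 infected
Step 5: +4 new -> 19 infected
Step 6: +4 new -> 23 infected
Step 7: +3 new -> 26 infected
Step 8: +1 new -> 27 infected
Step 9: +0 new -> 27 infected

Answer: 27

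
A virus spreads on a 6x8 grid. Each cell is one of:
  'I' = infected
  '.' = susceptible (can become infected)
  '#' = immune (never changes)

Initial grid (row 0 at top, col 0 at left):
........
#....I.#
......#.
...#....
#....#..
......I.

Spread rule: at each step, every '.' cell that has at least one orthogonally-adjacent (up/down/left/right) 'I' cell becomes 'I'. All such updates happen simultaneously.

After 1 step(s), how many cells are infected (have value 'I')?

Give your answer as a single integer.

Step 0 (initial): 2 infected
Step 1: +7 new -> 9 infected

Answer: 9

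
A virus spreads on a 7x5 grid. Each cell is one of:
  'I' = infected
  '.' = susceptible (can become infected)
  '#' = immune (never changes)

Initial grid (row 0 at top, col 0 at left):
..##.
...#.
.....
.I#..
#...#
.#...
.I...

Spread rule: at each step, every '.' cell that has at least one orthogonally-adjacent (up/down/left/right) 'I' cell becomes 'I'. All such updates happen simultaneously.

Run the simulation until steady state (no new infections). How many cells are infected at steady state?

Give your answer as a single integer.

Answer: 28

Derivation:
Step 0 (initial): 2 infected
Step 1: +5 new -> 7 infected
Step 2: +7 new -> 14 infected
Step 3: +7 new -> 21 infected
Step 4: +4 new -> 25 infected
Step 5: +2 new -> 27 infected
Step 6: +1 new -> 28 infected
Step 7: +0 new -> 28 infected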